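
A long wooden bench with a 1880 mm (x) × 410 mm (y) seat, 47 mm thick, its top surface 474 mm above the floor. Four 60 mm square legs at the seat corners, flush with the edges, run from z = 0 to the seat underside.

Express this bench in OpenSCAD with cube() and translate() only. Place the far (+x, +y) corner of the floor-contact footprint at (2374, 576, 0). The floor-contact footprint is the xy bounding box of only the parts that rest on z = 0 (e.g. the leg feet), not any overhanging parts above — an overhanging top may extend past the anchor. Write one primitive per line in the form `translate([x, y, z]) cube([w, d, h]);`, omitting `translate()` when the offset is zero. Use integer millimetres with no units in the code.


translate([494, 166, 427]) cube([1880, 410, 47]);
translate([494, 166, 0]) cube([60, 60, 427]);
translate([494, 516, 0]) cube([60, 60, 427]);
translate([2314, 166, 0]) cube([60, 60, 427]);
translate([2314, 516, 0]) cube([60, 60, 427]);


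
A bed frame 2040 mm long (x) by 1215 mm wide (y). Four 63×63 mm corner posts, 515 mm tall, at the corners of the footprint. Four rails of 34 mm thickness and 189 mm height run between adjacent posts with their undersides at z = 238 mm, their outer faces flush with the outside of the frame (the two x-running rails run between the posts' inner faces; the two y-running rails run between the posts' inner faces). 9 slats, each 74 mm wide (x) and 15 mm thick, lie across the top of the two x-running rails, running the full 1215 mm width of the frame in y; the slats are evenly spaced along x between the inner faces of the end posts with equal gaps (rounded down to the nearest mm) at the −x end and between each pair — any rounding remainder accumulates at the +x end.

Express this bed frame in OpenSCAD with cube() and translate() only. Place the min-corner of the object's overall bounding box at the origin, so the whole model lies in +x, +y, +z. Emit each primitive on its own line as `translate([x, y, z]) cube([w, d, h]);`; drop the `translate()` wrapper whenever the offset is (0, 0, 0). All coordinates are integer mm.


cube([63, 63, 515]);
translate([0, 1152, 0]) cube([63, 63, 515]);
translate([1977, 0, 0]) cube([63, 63, 515]);
translate([1977, 1152, 0]) cube([63, 63, 515]);
translate([63, 0, 238]) cube([1914, 34, 189]);
translate([63, 1181, 238]) cube([1914, 34, 189]);
translate([0, 63, 238]) cube([34, 1089, 189]);
translate([2006, 63, 238]) cube([34, 1089, 189]);
translate([187, 0, 427]) cube([74, 1215, 15]);
translate([385, 0, 427]) cube([74, 1215, 15]);
translate([583, 0, 427]) cube([74, 1215, 15]);
translate([781, 0, 427]) cube([74, 1215, 15]);
translate([979, 0, 427]) cube([74, 1215, 15]);
translate([1177, 0, 427]) cube([74, 1215, 15]);
translate([1375, 0, 427]) cube([74, 1215, 15]);
translate([1573, 0, 427]) cube([74, 1215, 15]);
translate([1771, 0, 427]) cube([74, 1215, 15]);


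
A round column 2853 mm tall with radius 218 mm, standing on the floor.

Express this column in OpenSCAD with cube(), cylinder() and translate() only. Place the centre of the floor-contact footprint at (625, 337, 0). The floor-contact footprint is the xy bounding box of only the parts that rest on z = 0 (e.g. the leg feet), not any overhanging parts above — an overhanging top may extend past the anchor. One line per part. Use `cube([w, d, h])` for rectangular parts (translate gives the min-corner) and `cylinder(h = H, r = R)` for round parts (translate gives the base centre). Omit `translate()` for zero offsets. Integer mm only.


translate([625, 337, 0]) cylinder(h = 2853, r = 218);


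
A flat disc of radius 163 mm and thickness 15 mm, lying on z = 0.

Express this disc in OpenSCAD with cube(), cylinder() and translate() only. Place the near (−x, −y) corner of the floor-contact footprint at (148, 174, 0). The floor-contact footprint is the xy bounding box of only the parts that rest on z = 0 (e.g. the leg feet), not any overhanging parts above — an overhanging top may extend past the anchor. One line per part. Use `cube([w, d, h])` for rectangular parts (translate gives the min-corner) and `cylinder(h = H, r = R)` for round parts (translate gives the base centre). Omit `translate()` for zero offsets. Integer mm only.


translate([311, 337, 0]) cylinder(h = 15, r = 163);


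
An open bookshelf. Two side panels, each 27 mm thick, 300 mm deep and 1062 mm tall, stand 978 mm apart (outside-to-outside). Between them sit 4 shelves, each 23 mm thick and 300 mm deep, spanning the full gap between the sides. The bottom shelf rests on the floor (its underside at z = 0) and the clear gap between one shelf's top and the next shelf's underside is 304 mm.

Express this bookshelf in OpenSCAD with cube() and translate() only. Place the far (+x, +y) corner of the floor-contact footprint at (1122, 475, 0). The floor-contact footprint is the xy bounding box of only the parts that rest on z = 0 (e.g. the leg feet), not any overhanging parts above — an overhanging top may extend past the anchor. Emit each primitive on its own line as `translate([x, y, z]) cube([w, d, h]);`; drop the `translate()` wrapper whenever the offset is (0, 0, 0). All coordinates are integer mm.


translate([144, 175, 0]) cube([27, 300, 1062]);
translate([1095, 175, 0]) cube([27, 300, 1062]);
translate([171, 175, 0]) cube([924, 300, 23]);
translate([171, 175, 327]) cube([924, 300, 23]);
translate([171, 175, 654]) cube([924, 300, 23]);
translate([171, 175, 981]) cube([924, 300, 23]);


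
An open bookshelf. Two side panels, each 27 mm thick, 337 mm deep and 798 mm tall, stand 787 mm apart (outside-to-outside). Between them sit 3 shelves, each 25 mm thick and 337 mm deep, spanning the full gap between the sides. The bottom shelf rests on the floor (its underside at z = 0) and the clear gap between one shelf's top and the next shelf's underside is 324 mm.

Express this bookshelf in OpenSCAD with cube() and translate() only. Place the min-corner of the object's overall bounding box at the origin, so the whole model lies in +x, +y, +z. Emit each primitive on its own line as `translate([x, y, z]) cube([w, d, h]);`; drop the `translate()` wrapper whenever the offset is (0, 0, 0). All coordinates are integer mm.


cube([27, 337, 798]);
translate([760, 0, 0]) cube([27, 337, 798]);
translate([27, 0, 0]) cube([733, 337, 25]);
translate([27, 0, 349]) cube([733, 337, 25]);
translate([27, 0, 698]) cube([733, 337, 25]);


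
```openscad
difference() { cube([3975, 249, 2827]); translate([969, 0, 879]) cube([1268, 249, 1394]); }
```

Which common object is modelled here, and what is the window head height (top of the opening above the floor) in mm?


A wall with a window opening. The window head height is 2273 mm.

A wall with a rectangular opening subtracted — a window. Sill at z = 879, opening 1394 mm tall, so the head is at 879 + 1394 = 2273 mm.


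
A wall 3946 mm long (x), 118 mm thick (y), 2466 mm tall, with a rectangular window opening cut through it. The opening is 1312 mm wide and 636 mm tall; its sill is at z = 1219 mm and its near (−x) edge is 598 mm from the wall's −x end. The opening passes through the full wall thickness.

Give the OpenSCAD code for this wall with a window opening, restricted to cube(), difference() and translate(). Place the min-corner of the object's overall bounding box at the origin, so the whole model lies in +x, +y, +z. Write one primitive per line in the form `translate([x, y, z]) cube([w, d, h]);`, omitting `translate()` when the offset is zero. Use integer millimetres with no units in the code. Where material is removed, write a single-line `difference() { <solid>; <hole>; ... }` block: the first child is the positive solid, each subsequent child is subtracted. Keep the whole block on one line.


difference() { cube([3946, 118, 2466]); translate([598, 0, 1219]) cube([1312, 118, 636]); }


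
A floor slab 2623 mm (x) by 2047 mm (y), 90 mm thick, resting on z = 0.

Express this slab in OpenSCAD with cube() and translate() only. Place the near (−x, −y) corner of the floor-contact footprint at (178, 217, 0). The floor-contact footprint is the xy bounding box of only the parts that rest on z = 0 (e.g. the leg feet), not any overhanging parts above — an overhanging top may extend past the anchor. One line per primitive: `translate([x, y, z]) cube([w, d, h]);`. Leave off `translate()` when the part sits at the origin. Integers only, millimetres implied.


translate([178, 217, 0]) cube([2623, 2047, 90]);


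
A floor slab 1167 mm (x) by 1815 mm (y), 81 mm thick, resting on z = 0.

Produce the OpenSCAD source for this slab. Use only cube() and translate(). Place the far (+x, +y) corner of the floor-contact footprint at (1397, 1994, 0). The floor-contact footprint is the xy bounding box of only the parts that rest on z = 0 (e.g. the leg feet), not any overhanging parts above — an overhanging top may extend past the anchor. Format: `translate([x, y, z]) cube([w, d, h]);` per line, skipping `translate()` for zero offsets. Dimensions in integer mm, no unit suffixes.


translate([230, 179, 0]) cube([1167, 1815, 81]);


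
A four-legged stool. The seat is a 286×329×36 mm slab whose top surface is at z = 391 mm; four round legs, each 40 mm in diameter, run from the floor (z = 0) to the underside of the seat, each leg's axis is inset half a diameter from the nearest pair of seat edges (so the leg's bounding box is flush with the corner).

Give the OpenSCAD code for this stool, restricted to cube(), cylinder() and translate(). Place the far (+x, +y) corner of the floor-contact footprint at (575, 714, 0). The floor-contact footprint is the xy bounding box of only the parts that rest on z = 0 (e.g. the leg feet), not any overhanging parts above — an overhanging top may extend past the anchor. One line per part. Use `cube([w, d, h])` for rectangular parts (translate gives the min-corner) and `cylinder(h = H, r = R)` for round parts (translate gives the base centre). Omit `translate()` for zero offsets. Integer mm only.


// leg_h = 391 - 36 = 355
translate([289, 385, 355]) cube([286, 329, 36]);
translate([309, 405, 0]) cylinder(h = 355, r = 20);
translate([555, 405, 0]) cylinder(h = 355, r = 20);
translate([309, 694, 0]) cylinder(h = 355, r = 20);
translate([555, 694, 0]) cylinder(h = 355, r = 20);


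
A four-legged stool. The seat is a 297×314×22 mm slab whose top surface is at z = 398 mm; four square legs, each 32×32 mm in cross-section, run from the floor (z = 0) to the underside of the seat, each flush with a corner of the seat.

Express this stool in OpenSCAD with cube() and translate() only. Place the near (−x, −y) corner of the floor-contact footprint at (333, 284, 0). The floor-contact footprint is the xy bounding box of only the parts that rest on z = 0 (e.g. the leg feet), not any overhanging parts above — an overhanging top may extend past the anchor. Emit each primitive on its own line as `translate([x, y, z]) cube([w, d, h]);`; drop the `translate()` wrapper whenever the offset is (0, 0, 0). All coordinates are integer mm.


translate([333, 284, 376]) cube([297, 314, 22]);
translate([333, 284, 0]) cube([32, 32, 376]);
translate([598, 284, 0]) cube([32, 32, 376]);
translate([333, 566, 0]) cube([32, 32, 376]);
translate([598, 566, 0]) cube([32, 32, 376]);


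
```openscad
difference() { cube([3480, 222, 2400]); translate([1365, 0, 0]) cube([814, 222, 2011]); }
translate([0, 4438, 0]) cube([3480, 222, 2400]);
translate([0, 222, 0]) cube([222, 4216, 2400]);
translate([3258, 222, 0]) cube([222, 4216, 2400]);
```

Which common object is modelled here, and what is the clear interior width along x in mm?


A single room. The interior width is 3036 mm.

Four walls enclosing a rectangle with a door in the front wall — a room. Outside width 3480 minus two 222 mm walls gives 3036 mm.


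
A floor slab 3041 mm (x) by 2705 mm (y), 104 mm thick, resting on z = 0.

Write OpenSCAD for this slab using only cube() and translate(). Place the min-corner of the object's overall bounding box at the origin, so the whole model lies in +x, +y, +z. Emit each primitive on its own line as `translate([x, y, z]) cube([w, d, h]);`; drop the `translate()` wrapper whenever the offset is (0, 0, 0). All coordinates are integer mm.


cube([3041, 2705, 104]);


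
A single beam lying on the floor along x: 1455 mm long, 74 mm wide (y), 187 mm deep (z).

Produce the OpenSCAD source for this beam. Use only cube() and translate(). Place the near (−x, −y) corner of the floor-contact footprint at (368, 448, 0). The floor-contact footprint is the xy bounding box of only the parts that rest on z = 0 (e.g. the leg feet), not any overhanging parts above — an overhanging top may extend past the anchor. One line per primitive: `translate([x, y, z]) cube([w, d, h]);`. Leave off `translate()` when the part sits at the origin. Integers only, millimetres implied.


translate([368, 448, 0]) cube([1455, 74, 187]);


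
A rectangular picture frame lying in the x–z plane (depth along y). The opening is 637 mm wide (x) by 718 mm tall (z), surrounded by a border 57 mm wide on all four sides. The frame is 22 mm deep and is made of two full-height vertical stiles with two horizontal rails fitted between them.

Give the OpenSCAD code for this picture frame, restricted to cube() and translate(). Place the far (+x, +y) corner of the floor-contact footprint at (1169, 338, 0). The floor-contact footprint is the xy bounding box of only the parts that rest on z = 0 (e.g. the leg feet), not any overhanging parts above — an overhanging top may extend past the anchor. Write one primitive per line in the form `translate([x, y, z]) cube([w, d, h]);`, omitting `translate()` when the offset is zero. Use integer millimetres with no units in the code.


translate([418, 316, 0]) cube([57, 22, 832]);
translate([1112, 316, 0]) cube([57, 22, 832]);
translate([475, 316, 0]) cube([637, 22, 57]);
translate([475, 316, 775]) cube([637, 22, 57]);


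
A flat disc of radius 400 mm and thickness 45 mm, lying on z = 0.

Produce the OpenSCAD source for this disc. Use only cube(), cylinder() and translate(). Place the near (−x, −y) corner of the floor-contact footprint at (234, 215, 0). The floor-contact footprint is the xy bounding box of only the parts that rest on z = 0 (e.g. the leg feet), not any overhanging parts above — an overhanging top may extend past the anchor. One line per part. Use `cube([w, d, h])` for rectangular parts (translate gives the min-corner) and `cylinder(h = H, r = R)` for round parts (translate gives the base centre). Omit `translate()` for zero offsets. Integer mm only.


translate([634, 615, 0]) cylinder(h = 45, r = 400);


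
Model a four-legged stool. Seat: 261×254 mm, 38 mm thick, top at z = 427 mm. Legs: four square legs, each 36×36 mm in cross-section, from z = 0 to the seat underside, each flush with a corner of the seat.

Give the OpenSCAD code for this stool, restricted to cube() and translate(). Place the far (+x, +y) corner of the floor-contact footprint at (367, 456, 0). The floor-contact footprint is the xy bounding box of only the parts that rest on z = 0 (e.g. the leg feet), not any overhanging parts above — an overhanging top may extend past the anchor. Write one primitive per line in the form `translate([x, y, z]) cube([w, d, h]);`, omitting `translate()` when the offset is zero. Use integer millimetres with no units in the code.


translate([106, 202, 389]) cube([261, 254, 38]);
translate([106, 202, 0]) cube([36, 36, 389]);
translate([331, 202, 0]) cube([36, 36, 389]);
translate([106, 420, 0]) cube([36, 36, 389]);
translate([331, 420, 0]) cube([36, 36, 389]);


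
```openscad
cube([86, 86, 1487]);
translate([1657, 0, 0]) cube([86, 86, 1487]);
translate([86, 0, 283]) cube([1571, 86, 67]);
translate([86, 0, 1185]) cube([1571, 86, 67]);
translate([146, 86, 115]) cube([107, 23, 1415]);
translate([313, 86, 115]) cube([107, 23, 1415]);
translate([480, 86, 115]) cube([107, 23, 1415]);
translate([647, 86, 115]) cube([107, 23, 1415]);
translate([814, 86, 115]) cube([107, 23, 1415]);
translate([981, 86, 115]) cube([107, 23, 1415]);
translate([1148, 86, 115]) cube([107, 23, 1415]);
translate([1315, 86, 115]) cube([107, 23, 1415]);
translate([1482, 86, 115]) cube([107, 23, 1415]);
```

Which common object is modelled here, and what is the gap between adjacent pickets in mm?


A fence section. The picket gap is 60 mm.

Two posts, two rails, 9 pickets — a fence section. Span 1571 mm holds 9 pickets of 107 mm with 10 equal gaps: ⌊(1571 − 9·107) / 10⌋ = 60 mm.


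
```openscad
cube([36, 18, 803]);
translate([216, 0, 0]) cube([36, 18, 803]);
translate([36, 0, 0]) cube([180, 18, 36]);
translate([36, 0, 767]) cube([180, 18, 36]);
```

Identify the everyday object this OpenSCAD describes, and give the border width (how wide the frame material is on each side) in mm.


A picture frame. The border width is 36 mm.

Four thin pieces enclosing a rectangular opening — a picture frame. The two full-height stiles are 803 mm tall; the top rail sits at z = 767 and is 36 mm tall, so the border above the opening is 803 − 767 = 36 mm, matching the stile x-width.


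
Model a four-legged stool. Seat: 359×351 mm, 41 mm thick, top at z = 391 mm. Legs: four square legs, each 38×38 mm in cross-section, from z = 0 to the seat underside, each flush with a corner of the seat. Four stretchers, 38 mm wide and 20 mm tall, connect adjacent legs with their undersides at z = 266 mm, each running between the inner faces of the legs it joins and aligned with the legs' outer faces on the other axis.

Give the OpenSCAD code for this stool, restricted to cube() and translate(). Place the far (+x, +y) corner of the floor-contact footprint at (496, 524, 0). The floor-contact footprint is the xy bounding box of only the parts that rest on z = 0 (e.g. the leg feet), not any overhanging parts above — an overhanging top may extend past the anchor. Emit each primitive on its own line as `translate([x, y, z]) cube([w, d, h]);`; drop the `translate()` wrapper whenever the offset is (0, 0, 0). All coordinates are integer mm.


translate([137, 173, 350]) cube([359, 351, 41]);
translate([137, 173, 0]) cube([38, 38, 350]);
translate([458, 173, 0]) cube([38, 38, 350]);
translate([137, 486, 0]) cube([38, 38, 350]);
translate([458, 486, 0]) cube([38, 38, 350]);
translate([175, 173, 266]) cube([283, 38, 20]);
translate([175, 486, 266]) cube([283, 38, 20]);
translate([137, 211, 266]) cube([38, 275, 20]);
translate([458, 211, 266]) cube([38, 275, 20]);


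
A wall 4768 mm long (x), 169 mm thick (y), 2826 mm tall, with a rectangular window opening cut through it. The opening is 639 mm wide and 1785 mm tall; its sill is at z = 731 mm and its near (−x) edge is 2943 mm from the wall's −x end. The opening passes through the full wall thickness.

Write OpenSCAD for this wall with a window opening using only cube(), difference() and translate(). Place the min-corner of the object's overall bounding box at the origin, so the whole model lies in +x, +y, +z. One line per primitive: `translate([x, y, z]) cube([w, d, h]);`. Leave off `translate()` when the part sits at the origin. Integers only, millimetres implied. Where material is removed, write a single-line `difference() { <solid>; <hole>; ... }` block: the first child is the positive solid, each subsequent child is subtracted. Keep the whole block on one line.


difference() { cube([4768, 169, 2826]); translate([2943, 0, 731]) cube([639, 169, 1785]); }


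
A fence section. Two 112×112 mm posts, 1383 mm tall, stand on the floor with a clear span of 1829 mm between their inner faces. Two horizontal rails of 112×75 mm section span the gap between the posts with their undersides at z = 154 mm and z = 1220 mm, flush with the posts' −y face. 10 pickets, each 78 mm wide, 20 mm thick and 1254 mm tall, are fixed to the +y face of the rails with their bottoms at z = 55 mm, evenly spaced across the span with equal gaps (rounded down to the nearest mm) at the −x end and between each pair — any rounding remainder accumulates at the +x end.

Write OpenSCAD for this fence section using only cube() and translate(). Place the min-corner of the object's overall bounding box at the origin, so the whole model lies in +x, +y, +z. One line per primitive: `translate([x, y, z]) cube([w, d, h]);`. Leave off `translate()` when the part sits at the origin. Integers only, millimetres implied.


cube([112, 112, 1383]);
translate([1941, 0, 0]) cube([112, 112, 1383]);
translate([112, 0, 154]) cube([1829, 112, 75]);
translate([112, 0, 1220]) cube([1829, 112, 75]);
translate([207, 112, 55]) cube([78, 20, 1254]);
translate([380, 112, 55]) cube([78, 20, 1254]);
translate([553, 112, 55]) cube([78, 20, 1254]);
translate([726, 112, 55]) cube([78, 20, 1254]);
translate([899, 112, 55]) cube([78, 20, 1254]);
translate([1072, 112, 55]) cube([78, 20, 1254]);
translate([1245, 112, 55]) cube([78, 20, 1254]);
translate([1418, 112, 55]) cube([78, 20, 1254]);
translate([1591, 112, 55]) cube([78, 20, 1254]);
translate([1764, 112, 55]) cube([78, 20, 1254]);


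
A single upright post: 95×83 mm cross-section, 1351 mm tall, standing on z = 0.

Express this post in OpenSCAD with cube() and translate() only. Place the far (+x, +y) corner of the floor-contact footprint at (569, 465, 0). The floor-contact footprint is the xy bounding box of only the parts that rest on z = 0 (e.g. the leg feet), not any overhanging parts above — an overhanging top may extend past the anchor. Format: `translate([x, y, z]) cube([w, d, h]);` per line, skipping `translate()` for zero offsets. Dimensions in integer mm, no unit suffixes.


translate([474, 382, 0]) cube([95, 83, 1351]);


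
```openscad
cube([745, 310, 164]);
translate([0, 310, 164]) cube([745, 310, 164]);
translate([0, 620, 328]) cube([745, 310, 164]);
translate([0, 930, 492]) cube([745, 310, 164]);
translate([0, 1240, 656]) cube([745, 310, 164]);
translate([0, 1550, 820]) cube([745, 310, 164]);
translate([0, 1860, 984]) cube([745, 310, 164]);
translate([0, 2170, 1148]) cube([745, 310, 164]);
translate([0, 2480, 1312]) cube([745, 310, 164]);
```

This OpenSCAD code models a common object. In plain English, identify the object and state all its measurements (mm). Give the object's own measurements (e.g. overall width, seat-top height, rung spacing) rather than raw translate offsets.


A straight staircase of 9 solid steps. Each step is 745 mm wide (x), 310 mm deep (y, the going) and 164 mm tall (the rise). The first step rests on the floor; each subsequent step sits one going further in +y and one rise higher in +z, directly behind and above the previous step with no overlap.


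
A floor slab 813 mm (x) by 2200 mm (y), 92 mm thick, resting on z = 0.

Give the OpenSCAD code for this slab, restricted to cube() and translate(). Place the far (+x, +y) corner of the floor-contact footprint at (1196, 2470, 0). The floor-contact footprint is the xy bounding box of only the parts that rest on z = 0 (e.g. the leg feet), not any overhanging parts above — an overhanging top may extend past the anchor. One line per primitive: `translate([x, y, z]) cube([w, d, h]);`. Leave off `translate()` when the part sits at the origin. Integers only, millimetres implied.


translate([383, 270, 0]) cube([813, 2200, 92]);


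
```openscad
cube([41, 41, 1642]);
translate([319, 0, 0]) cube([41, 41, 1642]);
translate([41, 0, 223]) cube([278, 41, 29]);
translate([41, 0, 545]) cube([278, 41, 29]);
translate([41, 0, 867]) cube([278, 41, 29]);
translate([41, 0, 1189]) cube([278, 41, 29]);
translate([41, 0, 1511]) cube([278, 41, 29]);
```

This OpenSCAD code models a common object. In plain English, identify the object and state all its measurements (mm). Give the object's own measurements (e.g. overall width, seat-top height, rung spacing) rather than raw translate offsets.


A straight ladder. Two 41×41 mm vertical rails, 1642 mm tall, stand 360 mm apart (outside-to-outside) with their front faces coplanar on the −y side. 5 rungs, each 41 mm deep and 29 mm tall, span between the inner faces of the rails, front faces flush with the rails. The lowest rung's underside is at z = 223 mm and rungs are spaced 322 mm apart (underside to underside).


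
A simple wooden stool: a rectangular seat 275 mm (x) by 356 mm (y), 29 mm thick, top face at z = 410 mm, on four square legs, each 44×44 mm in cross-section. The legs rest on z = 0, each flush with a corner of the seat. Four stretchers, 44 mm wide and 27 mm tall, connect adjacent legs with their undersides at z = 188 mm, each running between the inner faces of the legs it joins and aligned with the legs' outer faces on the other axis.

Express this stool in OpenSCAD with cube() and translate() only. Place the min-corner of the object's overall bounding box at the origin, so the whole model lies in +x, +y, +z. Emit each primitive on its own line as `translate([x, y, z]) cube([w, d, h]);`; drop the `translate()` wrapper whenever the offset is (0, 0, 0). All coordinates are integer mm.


translate([0, 0, 381]) cube([275, 356, 29]);
cube([44, 44, 381]);
translate([231, 0, 0]) cube([44, 44, 381]);
translate([0, 312, 0]) cube([44, 44, 381]);
translate([231, 312, 0]) cube([44, 44, 381]);
translate([44, 0, 188]) cube([187, 44, 27]);
translate([44, 312, 188]) cube([187, 44, 27]);
translate([0, 44, 188]) cube([44, 268, 27]);
translate([231, 44, 188]) cube([44, 268, 27]);


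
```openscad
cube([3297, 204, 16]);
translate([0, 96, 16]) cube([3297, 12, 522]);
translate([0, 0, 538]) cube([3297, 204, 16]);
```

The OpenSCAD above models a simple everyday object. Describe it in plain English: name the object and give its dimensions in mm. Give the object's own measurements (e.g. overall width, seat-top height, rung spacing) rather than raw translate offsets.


An I-beam lying along x, 3297 mm long. Overall section height 554 mm. Two flanges 204 mm wide (y) and 16 mm thick, one on the floor and one at the top; a web 12 mm thick runs between them, centred on the flange width.


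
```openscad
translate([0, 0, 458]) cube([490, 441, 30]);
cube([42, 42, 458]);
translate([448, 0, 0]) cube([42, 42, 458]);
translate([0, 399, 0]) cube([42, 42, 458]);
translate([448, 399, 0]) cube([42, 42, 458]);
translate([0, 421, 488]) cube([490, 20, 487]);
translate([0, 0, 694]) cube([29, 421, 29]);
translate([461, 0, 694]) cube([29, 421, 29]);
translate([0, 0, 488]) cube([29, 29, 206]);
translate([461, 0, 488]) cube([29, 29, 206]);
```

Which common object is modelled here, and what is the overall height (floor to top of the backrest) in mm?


A chair. The overall height is 975 mm.

A slab on four corner posts with a tall panel at the back — a chair. The seat slab sits at z = 458 with thickness 30, and the 487 mm backrest starts at the seat top, so the overall height is 458 + 30 + 487 = 975 mm.


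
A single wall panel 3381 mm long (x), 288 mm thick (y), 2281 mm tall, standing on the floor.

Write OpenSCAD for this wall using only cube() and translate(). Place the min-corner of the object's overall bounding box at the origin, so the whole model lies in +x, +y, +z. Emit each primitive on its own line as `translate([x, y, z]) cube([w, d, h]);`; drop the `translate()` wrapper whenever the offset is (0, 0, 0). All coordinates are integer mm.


cube([3381, 288, 2281]);


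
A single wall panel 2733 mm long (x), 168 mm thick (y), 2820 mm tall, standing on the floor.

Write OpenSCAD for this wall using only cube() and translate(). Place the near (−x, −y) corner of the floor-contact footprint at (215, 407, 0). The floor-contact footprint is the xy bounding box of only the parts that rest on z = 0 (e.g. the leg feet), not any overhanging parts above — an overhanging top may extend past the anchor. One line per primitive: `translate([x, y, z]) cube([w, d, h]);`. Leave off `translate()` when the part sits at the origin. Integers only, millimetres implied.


translate([215, 407, 0]) cube([2733, 168, 2820]);


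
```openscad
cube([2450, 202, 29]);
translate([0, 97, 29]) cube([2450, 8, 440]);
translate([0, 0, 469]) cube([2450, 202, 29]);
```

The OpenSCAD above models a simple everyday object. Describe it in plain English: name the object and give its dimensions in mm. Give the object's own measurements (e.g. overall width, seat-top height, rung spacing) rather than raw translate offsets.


An I-beam lying along x, 2450 mm long. Overall section height 498 mm. Two flanges 202 mm wide (y) and 29 mm thick, one on the floor and one at the top; a web 8 mm thick runs between them, centred on the flange width.


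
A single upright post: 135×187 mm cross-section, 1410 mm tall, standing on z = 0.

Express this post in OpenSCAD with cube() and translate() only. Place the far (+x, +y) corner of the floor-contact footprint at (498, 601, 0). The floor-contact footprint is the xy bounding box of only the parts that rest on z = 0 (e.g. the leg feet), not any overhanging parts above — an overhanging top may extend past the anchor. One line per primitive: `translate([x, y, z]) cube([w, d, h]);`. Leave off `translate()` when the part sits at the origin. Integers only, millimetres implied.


translate([363, 414, 0]) cube([135, 187, 1410]);


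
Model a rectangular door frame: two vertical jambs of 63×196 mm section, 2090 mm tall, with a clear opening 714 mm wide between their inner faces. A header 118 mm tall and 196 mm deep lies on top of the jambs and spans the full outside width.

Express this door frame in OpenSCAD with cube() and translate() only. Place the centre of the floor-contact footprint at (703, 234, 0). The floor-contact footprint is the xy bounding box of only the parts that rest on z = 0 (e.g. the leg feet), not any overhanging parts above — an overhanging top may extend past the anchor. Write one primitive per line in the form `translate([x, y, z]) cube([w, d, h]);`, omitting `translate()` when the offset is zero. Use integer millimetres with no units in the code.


translate([283, 136, 0]) cube([63, 196, 2090]);
translate([1060, 136, 0]) cube([63, 196, 2090]);
translate([283, 136, 2090]) cube([840, 196, 118]);


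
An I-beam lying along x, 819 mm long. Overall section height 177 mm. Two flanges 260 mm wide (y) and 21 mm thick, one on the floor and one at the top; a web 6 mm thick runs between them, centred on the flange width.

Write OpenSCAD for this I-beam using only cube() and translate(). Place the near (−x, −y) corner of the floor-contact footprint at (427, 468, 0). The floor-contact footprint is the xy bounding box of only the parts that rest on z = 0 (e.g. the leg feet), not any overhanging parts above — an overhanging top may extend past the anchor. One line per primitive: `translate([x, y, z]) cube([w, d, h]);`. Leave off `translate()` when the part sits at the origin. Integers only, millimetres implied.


translate([427, 468, 0]) cube([819, 260, 21]);
translate([427, 595, 21]) cube([819, 6, 135]);
translate([427, 468, 156]) cube([819, 260, 21]);


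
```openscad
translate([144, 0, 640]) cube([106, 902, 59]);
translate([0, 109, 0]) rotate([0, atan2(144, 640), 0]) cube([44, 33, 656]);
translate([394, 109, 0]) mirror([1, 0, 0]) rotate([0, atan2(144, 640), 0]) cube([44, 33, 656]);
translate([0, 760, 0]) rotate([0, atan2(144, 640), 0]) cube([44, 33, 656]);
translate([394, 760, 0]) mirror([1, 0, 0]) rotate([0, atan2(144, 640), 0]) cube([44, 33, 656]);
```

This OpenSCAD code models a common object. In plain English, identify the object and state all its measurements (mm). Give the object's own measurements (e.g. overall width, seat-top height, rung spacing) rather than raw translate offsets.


A sawhorse. A 106×902×59 mm beam (x, y, z) sits on two A-frame leg pairs. Each pair is two raked legs of 44×33 mm section (33 mm along y) splaying symmetrically in x. Each leg rises 640 mm vertically over 144 mm of horizontal reach and is 656 mm long along its own axis. Every leg's outer bottom edge rests on the floor and its outer top edge meets a bottom edge of the beam — the left legs (tilting toward +x) meet the beam's −x bottom edge, the right legs (their mirror images, tilting toward −x) meet its +x bottom edge — so the leg tops tuck under the beam, the beam's underside is 640 mm above the floor, and the feet are 394 mm apart outside-to-outside with the beam centred between them. The two leg pairs are set in 109 mm from either end of the beam.


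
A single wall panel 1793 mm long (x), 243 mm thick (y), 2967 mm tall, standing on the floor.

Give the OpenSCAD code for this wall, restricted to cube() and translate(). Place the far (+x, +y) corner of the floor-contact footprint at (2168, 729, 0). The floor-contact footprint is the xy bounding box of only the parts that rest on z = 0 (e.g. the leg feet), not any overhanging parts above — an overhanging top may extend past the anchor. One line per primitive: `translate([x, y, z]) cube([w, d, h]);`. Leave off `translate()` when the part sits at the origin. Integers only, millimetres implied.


translate([375, 486, 0]) cube([1793, 243, 2967]);


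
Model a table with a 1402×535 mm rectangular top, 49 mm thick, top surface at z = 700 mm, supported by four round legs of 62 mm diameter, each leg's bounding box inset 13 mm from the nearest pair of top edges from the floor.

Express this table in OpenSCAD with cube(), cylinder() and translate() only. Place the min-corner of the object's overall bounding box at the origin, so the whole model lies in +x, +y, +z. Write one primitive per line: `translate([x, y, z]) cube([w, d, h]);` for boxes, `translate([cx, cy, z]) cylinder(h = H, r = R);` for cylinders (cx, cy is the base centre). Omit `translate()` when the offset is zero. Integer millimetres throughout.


translate([0, 0, 651]) cube([1402, 535, 49]);
translate([44, 44, 0]) cylinder(h = 651, r = 31);
translate([1358, 44, 0]) cylinder(h = 651, r = 31);
translate([44, 491, 0]) cylinder(h = 651, r = 31);
translate([1358, 491, 0]) cylinder(h = 651, r = 31);


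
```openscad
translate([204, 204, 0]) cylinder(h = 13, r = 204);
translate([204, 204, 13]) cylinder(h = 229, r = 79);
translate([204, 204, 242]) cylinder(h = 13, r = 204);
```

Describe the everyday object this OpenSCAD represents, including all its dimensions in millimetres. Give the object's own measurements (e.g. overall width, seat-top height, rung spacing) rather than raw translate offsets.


A spool: two coaxial disc flanges of radius 204 mm and thickness 13 mm, joined by a core cylinder of radius 79 mm and height 229 mm. The lower flange rests on z = 0 and the three cylinders share a vertical axis.


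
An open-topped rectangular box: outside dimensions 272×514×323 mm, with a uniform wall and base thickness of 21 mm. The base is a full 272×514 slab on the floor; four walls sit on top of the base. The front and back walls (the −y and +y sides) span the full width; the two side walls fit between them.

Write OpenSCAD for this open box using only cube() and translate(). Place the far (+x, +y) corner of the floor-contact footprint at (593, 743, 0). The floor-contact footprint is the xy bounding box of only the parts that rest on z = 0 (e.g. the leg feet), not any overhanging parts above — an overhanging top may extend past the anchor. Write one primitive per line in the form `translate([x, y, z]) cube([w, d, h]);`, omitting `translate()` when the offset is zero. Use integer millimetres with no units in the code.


translate([321, 229, 0]) cube([272, 514, 21]);
translate([321, 229, 21]) cube([272, 21, 302]);
translate([321, 722, 21]) cube([272, 21, 302]);
translate([321, 250, 21]) cube([21, 472, 302]);
translate([572, 250, 21]) cube([21, 472, 302]);


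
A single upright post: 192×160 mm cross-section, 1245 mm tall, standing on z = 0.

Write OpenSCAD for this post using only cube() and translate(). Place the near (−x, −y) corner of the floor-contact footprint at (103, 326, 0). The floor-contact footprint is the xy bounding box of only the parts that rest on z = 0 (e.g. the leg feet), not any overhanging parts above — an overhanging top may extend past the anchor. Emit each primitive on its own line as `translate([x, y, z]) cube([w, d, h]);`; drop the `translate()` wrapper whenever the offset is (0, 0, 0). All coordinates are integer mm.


translate([103, 326, 0]) cube([192, 160, 1245]);


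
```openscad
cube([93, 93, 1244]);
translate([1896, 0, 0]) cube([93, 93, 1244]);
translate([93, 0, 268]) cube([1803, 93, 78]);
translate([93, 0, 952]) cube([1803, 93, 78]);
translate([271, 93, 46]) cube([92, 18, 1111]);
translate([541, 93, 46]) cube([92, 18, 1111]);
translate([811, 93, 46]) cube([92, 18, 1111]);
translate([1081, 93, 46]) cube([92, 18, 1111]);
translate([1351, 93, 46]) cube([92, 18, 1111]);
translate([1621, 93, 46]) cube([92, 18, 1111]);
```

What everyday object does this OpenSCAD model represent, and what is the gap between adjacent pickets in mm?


A fence section. The picket gap is 178 mm.

Two posts, two rails, 6 pickets — a fence section. Span 1803 mm holds 6 pickets of 92 mm with 7 equal gaps: ⌊(1803 − 6·92) / 7⌋ = 178 mm.


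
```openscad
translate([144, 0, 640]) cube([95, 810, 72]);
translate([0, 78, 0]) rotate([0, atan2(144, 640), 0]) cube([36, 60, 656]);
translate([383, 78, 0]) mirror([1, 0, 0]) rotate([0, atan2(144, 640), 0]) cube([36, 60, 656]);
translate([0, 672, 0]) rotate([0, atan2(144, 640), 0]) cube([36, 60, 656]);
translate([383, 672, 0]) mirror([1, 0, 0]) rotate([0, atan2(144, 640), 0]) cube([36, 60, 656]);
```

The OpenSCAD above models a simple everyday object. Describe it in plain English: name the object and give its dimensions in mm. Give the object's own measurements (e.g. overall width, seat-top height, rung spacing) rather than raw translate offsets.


A sawhorse. A 95×810×72 mm beam (x, y, z) sits on two A-frame leg pairs. Each pair is two raked legs of 36×60 mm section (60 mm along y) splaying symmetrically in x. Each leg rises 640 mm vertically over 144 mm of horizontal reach and is 656 mm long along its own axis. Every leg's outer bottom edge rests on the floor and its outer top edge meets a bottom edge of the beam — the left legs (tilting toward +x) meet the beam's −x bottom edge, the right legs (their mirror images, tilting toward −x) meet its +x bottom edge — so the leg tops tuck under the beam, the beam's underside is 640 mm above the floor, and the feet are 383 mm apart outside-to-outside with the beam centred between them. The two leg pairs are set in 78 mm from either end of the beam.


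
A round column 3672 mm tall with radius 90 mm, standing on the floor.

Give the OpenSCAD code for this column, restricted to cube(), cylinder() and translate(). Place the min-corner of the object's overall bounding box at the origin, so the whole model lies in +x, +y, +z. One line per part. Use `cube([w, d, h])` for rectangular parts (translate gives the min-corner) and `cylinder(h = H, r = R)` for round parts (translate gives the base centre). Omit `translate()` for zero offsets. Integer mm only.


translate([90, 90, 0]) cylinder(h = 3672, r = 90);


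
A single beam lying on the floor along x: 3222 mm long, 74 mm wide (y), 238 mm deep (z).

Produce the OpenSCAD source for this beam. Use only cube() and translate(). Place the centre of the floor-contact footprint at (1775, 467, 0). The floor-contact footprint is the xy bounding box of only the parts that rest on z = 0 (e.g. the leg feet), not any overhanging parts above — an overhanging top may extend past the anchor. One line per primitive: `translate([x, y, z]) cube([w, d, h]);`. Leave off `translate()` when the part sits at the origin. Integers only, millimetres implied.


translate([164, 430, 0]) cube([3222, 74, 238]);


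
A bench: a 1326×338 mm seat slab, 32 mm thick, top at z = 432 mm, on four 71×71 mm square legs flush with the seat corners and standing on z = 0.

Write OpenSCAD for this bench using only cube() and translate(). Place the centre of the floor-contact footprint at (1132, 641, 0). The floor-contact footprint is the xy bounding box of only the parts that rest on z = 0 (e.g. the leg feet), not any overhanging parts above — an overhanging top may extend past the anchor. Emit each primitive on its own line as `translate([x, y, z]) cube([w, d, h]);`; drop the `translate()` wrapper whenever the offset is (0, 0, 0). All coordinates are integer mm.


translate([469, 472, 400]) cube([1326, 338, 32]);
translate([469, 472, 0]) cube([71, 71, 400]);
translate([469, 739, 0]) cube([71, 71, 400]);
translate([1724, 472, 0]) cube([71, 71, 400]);
translate([1724, 739, 0]) cube([71, 71, 400]);
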